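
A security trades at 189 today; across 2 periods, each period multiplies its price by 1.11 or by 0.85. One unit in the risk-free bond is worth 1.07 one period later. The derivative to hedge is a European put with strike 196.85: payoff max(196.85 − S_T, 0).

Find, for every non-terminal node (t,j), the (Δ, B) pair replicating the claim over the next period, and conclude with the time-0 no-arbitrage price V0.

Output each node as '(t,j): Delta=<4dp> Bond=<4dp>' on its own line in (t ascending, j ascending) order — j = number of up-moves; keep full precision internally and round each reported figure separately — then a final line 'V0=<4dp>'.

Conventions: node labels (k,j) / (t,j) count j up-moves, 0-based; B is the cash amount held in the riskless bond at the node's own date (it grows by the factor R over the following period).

The replicating-portfolio and risk-neutral prices coincide; use p* = (1.07−0.85)/(1.11−0.85) = 0.8462 for the latter.
Terminal payoffs: V(2,0)=60.2975, V(2,1)=18.5285, V(2,2)=0.0000
(1,0): S=160.6500. Δ = (V_up−V_dn)/(S_up−S_dn) = (18.5285−60.2975)/(178.3215−136.5525) = -1.0000. V = [p*·18.5285 + (1−p*)·60.2975]/1.07 = 23.3220. B = V − Δ·S = 183.9720.
(1,1): S=209.7900. Δ = (V_up−V_dn)/(S_up−S_dn) = (0.0000−18.5285)/(232.8669−178.3215) = -0.3397. V = [p*·0.0000 + (1−p*)·18.5285]/1.07 = 2.6641. B = V − Δ·S = 73.9275.
(0,0): S=189.0000. Δ = (V_up−V_dn)/(S_up−S_dn) = (2.6641−23.3220)/(209.7900−160.6500) = -0.4204. V = [p*·2.6641 + (1−p*)·23.3220]/1.07 = 5.4600. B = V − Δ·S = 84.9135.
Check: Δ(0,0)·S0 + B(0,0) = 5.4600 = V0.

(0,0): Delta=-0.4204 Bond=84.9135
(1,0): Delta=-1.0000 Bond=183.9720
(1,1): Delta=-0.3397 Bond=73.9275
V0=5.4600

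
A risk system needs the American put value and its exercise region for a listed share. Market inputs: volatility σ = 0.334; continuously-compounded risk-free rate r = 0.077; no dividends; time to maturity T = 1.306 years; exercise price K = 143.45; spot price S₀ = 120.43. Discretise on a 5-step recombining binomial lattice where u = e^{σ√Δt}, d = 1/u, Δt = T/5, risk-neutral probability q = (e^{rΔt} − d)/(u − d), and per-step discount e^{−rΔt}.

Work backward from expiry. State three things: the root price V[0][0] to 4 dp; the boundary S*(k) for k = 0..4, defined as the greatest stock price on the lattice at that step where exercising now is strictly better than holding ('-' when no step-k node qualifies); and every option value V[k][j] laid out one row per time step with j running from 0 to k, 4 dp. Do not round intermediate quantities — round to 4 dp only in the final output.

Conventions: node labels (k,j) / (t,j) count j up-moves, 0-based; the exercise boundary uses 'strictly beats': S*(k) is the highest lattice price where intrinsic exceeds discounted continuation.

Δt=0.26120, u=1.18613, d=0.84307, q=0.51665, disc=e^(-rΔt)=0.98009
k=5 terminal: V=max(K-S,0) → 92.1562 71.2840 41.9185 0.6038 0.0000 0.0000
k=4: j=0 S=60.8413 intr=82.6087 cont=79.7524 V=82.6087[EX]; j=1 S=85.5986 intr=57.8514 cont=54.9951 V=57.8514[EX]; j=2 S=120.4300 intr=23.0200 cont=20.1637 V=23.0200[EX]; j=3 S=169.4348 intr=0.0000 cont=0.2860 V=0.2860[hold]; j=4 S=238.3805 intr=0.0000 cont=0.0000 V=0.0000[hold]  S*(4)=120.4300
k=3: j=0 S=72.1660 intr=71.2840 cont=68.4277 V=71.2840[EX]; j=1 S=101.5315 intr=41.9185 cont=39.0622 V=41.9185[EX]; j=2 S=142.8462 intr=0.6038 cont=11.0500 V=11.0500[hold]; j=3 S=200.9725 intr=0.0000 cont=0.1355 V=0.1355[hold]  S*(3)=101.5315
k=2: j=0 S=85.5986 intr=57.8514 cont=54.9951 V=57.8514[EX]; j=1 S=120.4300 intr=23.0200 cont=25.4533 V=25.4533[hold]; j=2 S=169.4348 intr=0.0000 cont=5.3033 V=5.3033[hold]  S*(2)=85.5986
k=1: j=0 S=101.5315 intr=41.9185 cont=40.2943 V=41.9185[EX]; j=1 S=142.8462 intr=0.6038 cont=14.7433 V=14.7433[hold]  S*(1)=101.5315
k=0: j=0 S=120.4300 intr=23.0200 cont=27.3234 V=27.3234[hold]  S*(0)=-

price = 27.3234
boundary = - 101.5315 85.5986 101.5315 120.4300
tree:
27.3234
41.9185 14.7433
57.8514 25.4533 5.3033
71.2840 41.9185 11.0500 0.1355
82.6087 57.8514 23.0200 0.2860 0.0000
92.1562 71.2840 41.9185 0.6038 0.0000 0.0000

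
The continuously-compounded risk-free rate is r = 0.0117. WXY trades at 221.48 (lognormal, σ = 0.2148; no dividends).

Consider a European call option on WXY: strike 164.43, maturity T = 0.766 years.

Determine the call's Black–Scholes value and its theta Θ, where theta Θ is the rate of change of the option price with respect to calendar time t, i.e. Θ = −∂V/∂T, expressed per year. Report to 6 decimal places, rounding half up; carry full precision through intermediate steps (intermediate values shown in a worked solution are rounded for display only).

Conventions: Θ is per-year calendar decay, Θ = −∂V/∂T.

price = 59.284022
Θ = -4.233175

σ√T = 0.2148·√0.766 = 0.187996
d₁ = (ln(S/K) + (r+σ²/2)T) / (σ√T) = (ln(221.48/164.43) + (0.0117+0.2148²/2)·0.766) / 0.187996 = (0.297847 + 0.026633) / 0.187996 = 1.725998
d₂ = d₁ − σ√T = 1.725998 − 0.187996 = 1.538002
e^{−rT} = 0.991078
N(d₁) = 0.957826,  N(d₂) = 0.937976
Call price V = S·N(d₁) − K·e^{−rT}·N(d₂) = 212.139332 − 152.855310 = 59.284022
φ(d₁) = (1/√(2π))·e^{−d₁²/2} = 0.089953
Θ = −S·φ(d₁)·σ/(2√T) − r·K·e^{−rT}·N(d₂) = −2.444768 − 1.788407 = -4.233175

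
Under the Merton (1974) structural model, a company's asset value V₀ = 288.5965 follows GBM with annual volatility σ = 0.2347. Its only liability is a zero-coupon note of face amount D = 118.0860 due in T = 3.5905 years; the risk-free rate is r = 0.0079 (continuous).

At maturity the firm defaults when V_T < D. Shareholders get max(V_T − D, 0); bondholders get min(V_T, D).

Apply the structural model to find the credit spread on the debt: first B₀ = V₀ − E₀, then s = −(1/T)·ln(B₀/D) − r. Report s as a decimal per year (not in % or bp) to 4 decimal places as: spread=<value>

spread=0.0013

Apply the equity-as-call identities (strike 118.0860, horizon 3.5905 years):
d₁ = [ln(V₀/D) + (r + σ²/2)T] / (σ√T)
   = [ln(288.5965/118.0860) + (0.0079 + 0.5·0.2347²)·3.5905] / (0.2347·√3.5905)
   = [0.893616 + 0.127255] / 0.444724 = 2.295516
d₂ = d₁ − σ√T = 2.295516 − 0.444724 = 1.850792
N(d₁) = 0.989148,  N(d₂) = 0.967900,  e^(−rT) = 0.972034
E₀ = V₀·N(d₁) − D·e^(−rT)·N(d₂)
   = 288.5965·0.989148 − 118.0860·0.972034·0.967900 = 174.365680
B₀ = V₀ − E₀ = 288.5965 − 174.365680 = 114.230820
spread = −(1/T)·ln(B₀/D) − r = −(1/3.5905)·ln(114.230820/118.0860) − 0.0079 = 0.00134441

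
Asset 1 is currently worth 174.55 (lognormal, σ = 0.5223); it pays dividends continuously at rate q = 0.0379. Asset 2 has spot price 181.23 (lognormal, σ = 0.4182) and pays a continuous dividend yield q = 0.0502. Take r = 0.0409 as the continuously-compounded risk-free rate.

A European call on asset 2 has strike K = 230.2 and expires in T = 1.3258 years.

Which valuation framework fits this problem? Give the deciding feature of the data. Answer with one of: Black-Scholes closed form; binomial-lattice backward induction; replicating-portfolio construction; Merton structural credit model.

Key observation: a European claim on asset 2 (strike 230.2) — a lognormal (GBM) underlying with constant rate and volatility — has an exact closed-form value; no lattice or capital structure is involved.

framework: Black-Scholes closed form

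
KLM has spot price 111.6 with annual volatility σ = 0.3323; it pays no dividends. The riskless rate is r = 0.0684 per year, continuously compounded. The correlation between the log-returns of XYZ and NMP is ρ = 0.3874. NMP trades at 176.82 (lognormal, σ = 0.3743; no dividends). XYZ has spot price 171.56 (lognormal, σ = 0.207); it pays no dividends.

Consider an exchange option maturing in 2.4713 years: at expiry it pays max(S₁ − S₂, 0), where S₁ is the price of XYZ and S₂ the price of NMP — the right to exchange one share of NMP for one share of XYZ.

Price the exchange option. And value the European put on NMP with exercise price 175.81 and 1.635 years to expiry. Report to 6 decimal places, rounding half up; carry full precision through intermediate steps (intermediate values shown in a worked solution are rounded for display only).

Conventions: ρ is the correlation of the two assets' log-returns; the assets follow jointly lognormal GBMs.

exchange price = 35.246464
price(NMP put K=175.81) = 22.710172

σ_eff = √(σ₁² + σ₂² − 2ρσ₁σ₂) = √(0.207² + 0.3743² − 2·0.3874·0.207·0.3743) = 0.350597
d₁ = (ln(S₁/S₂) + (q₂ − q₁ + σ_eff²/2)T) / (σ_eff√T) = (ln(171.56/176.82) + (0.0 − 0.0 + 0.061459)·2.4713) / 0.551151 = 0.220782
d₂ = d₁ − σ_eff√T = 0.220782 − 0.551151 = -0.330368
N(d₁) = 0.587369,  N(d₂) = 0.370561
V = S₁·e^{−q₁T}·N(d₁) − S₂·e^{−q₂T}·N(d₂) = 100.769030 − 65.522566 = 35.246464
[vanilla: NMP put K=175.81]
σ√T = 0.3743·√1.635 = 0.478607
d₁ = (ln(S/K) + (r+σ²/2)T) / (σ√T) = (ln(176.82/175.81) + (0.0684+0.3743²/2)·1.635) / 0.478607 = (0.005728 + 0.226366) / 0.478607 = 0.484938
d₂ = d₁ − σ√T = 0.484938 − 0.478607 = 0.006331
e^{−rT} = 0.894193
N(−d₁) = 0.313860,  N(−d₂) = 0.497474
price = K·e^{−rT}·N(−d₂) − S·N(−d₁) = 78.206924 − 55.496753 = 22.710172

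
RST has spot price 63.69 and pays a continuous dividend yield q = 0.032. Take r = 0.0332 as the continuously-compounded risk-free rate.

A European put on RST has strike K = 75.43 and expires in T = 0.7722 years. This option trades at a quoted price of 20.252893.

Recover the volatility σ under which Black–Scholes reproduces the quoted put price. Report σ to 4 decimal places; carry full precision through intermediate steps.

sigma = 0.5891

At σ = 0.5891 the Black–Scholes value reproduces the quote:
σ√T = 0.5891·√0.7722 = 0.517671
d₁ = (ln(S/K) + (r−q+σ²/2)T) / (σ√T) = (ln(63.69/75.43) + (0.0332−0.032+0.5891²/2)·0.7722) / 0.517671 = (-0.169178 + 0.134918) / 0.517671 = -0.066179
d₂ = d₁ − σ√T = -0.066179 − 0.517671 = -0.583851
e^{−rT} = 0.974689
e^{−qT} = 0.975592
N(−d₁) = 0.526383,  N(−d₂) = 0.720340
V = K·e^{−rT}·N(−d₂) − S·e^{−qT}·N(−d₁) = 52.959924 − 32.707031 = 20.252893 (matching the quote); vega is positive throughout, so no other σ reproduces this price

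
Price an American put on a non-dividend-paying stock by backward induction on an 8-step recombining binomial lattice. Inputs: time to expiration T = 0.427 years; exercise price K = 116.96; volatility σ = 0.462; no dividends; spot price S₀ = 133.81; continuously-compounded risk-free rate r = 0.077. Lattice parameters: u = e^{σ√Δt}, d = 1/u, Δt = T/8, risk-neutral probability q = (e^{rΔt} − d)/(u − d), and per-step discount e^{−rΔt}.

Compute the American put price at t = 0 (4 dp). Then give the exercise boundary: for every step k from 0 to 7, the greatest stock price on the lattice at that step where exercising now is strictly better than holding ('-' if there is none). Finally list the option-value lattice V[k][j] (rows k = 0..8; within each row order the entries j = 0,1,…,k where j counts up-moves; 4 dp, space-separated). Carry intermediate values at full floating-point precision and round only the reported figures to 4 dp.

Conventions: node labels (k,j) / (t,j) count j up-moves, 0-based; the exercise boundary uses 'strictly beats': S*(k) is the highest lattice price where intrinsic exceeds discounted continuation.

params: Δt=0.05337 u=1.11264 d=0.89876 q=0.49260 e^(-rΔt)=0.99590
t_8 payoffs: 59.9895 46.4323 29.6490 8.8717 0.0000 0.0000 0.0000 0.0000 0.0000
t_7: node(7,0) S=63.3876 payoff=53.5724 vs cont=53.0927 → 53.5724 [stop]  node(7,1) S=78.4719 payoff=38.4881 vs cont=38.0084 → 38.4881 [stop]  node(7,2) S=97.1458 payoff=19.8142 vs cont=19.3345 → 19.8142 [stop]  node(7,3) S=120.2635 payoff=0.0000 vs cont=4.4830 → 4.4830 [wait]  node(7,4) S=148.8824 payoff=0.0000 vs cont=0.0000 → 0.0000 [wait]  node(7,5) S=184.3118 payoff=0.0000 vs cont=0.0000 → 0.0000 [wait]  node(7,6) S=228.1723 payoff=0.0000 vs cont=0.0000 → 0.0000 [wait]  node(7,7) S=282.4701 payoff=0.0000 vs cont=0.0000 → 0.0000 [wait]  ⇒ S*(7)=97.1458
t_6: node(6,0) S=70.5277 payoff=46.4323 vs cont=45.9526 → 46.4323 [stop]  node(6,1) S=87.3110 payoff=29.6490 vs cont=29.1693 → 29.6490 [stop]  node(6,2) S=108.0883 payoff=8.8717 vs cont=12.2118 → 12.2118 [wait]  node(6,3) S=133.8100 payoff=0.0000 vs cont=2.2654 → 2.2654 [wait]  node(6,4) S=165.6526 payoff=0.0000 vs cont=0.0000 → 0.0000 [wait]  node(6,5) S=205.0728 payoff=0.0000 vs cont=0.0000 → 0.0000 [wait]  node(6,6) S=253.8737 payoff=0.0000 vs cont=0.0000 → 0.0000 [wait]  ⇒ S*(6)=87.3110
t_5: node(5,0) S=78.4719 payoff=38.4881 vs cont=38.0084 → 38.4881 [stop]  node(5,1) S=97.1458 payoff=19.8142 vs cont=20.9731 → 20.9731 [wait]  node(5,2) S=120.2635 payoff=0.0000 vs cont=7.2823 → 7.2823 [wait]  node(5,3) S=148.8824 payoff=0.0000 vs cont=1.1447 → 1.1447 [wait]  node(5,4) S=184.3118 payoff=0.0000 vs cont=0.0000 → 0.0000 [wait]  node(5,5) S=228.1723 payoff=0.0000 vs cont=0.0000 → 0.0000 [wait]  ⇒ S*(5)=78.4719
t_4: node(4,0) S=87.3110 payoff=29.6490 vs cont=29.7378 → 29.7378 [wait]  node(4,1) S=108.0883 payoff=8.8717 vs cont=14.1707 → 14.1707 [wait]  node(4,2) S=133.8100 payoff=0.0000 vs cont=4.2415 → 4.2415 [wait]  node(4,3) S=165.6526 payoff=0.0000 vs cont=0.5785 → 0.5785 [wait]  node(4,4) S=205.0728 payoff=0.0000 vs cont=0.0000 → 0.0000 [wait]  ⇒ S*(4)=-
t_3: node(3,0) S=97.1458 payoff=19.8142 vs cont=21.9790 → 21.9790 [wait]  node(3,1) S=120.2635 payoff=0.0000 vs cont=9.2415 → 9.2415 [wait]  node(3,2) S=148.8824 payoff=0.0000 vs cont=2.4271 → 2.4271 [wait]  node(3,3) S=184.3118 payoff=0.0000 vs cont=0.2923 → 0.2923 [wait]  ⇒ S*(3)=-
t_2: node(2,0) S=108.0883 payoff=8.8717 vs cont=15.6401 → 15.6401 [wait]  node(2,1) S=133.8100 payoff=0.0000 vs cont=5.8606 → 5.8606 [wait]  node(2,2) S=165.6526 payoff=0.0000 vs cont=1.3699 → 1.3699 [wait]  ⇒ S*(2)=-
t_1: node(1,0) S=120.2635 payoff=0.0000 vs cont=10.7784 → 10.7784 [wait]  node(1,1) S=148.8824 payoff=0.0000 vs cont=3.6335 → 3.6335 [wait]  ⇒ S*(1)=-
t_0: node(0,0) S=133.8100 payoff=0.0000 vs cont=7.2291 → 7.2291 [wait]  ⇒ S*(0)=-

price = 7.2291
boundary = - - - - - 78.4719 87.3110 97.1458
tree:
7.2291
10.7784 3.6335
15.6401 5.8606 1.3699
21.9790 9.2415 2.4271 0.2923
29.7378 14.1707 4.2415 0.5785 0.0000
38.4881 20.9731 7.2823 1.1447 0.0000 0.0000
46.4323 29.6490 12.2118 2.2654 0.0000 0.0000 0.0000
53.5724 38.4881 19.8142 4.4830 0.0000 0.0000 0.0000 0.0000
59.9895 46.4323 29.6490 8.8717 0.0000 0.0000 0.0000 0.0000 0.0000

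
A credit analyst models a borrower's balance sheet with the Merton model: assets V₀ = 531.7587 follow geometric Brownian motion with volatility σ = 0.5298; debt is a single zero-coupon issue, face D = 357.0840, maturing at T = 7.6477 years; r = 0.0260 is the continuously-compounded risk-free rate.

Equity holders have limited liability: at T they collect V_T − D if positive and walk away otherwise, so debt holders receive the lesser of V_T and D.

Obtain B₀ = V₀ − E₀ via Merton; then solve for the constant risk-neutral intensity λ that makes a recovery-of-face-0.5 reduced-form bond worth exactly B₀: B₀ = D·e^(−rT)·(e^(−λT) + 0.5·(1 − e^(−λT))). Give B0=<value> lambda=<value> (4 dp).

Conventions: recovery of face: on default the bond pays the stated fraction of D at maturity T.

B0=176.6500 lambda=0.2059

Work the structural quantities from V₀ = 531.7587 against face 357.0840:
d₁ = [ln(V₀/D) + (r + σ²/2)T] / (σ√T)
   = [ln(531.7587/357.0840) + (0.0260 + 0.5·0.5298²)·7.6477] / (0.5298·√7.6477)
   = [0.398219 + 1.272149] / 1.465134 = 1.140079
d₂ = d₁ − σ√T = 1.140079 − 1.465134 = -0.325056
N(d₁) = 0.872873,  N(d₂) = 0.372570,  e^(−rT) = 0.819681
E₀ = V₀·N(d₁) − D·e^(−rT)·N(d₂)
   = 531.7587·0.872873 − 357.0840·0.819681·0.372570 = 355.108718
B₀ = V₀ − E₀ = 531.7587 − 355.108718 = 176.649982
e^(−λT) = (B₀·e^(rT)/D − 0.5)/(1 − 0.5) = (176.6500·1.219987/357.0840 − 0.5)/0.5 = 0.20705886
λ = −ln(0.20705886)/7.6477 = 0.205912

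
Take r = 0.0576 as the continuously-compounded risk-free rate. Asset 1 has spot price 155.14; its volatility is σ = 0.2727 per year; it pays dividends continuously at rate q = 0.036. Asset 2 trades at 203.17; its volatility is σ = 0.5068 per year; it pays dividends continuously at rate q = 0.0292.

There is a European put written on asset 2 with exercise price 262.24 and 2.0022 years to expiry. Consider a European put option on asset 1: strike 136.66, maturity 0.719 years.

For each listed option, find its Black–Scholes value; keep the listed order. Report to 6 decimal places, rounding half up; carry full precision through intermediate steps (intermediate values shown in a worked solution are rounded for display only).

price(asset 2 put K=262.24) = 82.740295
price(asset 1 put K=136.66) = 5.333230

[asset 2 put K=262.24]
σ√T = 0.5068·√2.0022 = 0.717118
d₁ = (ln(S/K) + (r−q+σ²/2)T) / (σ√T) = (ln(203.17/262.24) + (0.0576−0.0292+0.5068²/2)·2.0022) / 0.717118 = (-0.255217 + 0.313991) / 0.717118 = 0.081959
d₂ = d₁ − σ√T = 0.081959 − 0.717118 = -0.635159
e^{−rT} = 0.891075
e^{−qT} = 0.943212
N(−d₁) = 0.467340,  N(−d₂) = 0.737337
price = K·e^{−rT}·N(−d₂) − S·e^{−qT}·N(−d₁) = 172.297708 − 89.557412 = 82.740295
[asset 1 put K=136.66]
σ√T = 0.2727·√0.719 = 0.231233
d₁ = (ln(S/K) + (r−q+σ²/2)T) / (σ√T) = (ln(155.14/136.66) + (0.0576−0.036+0.2727²/2)·0.719) / 0.231233 = (0.126832 + 0.042265) / 0.231233 = 0.731283
d₂ = d₁ − σ√T = 0.731283 − 0.231233 = 0.500050
e^{−rT} = 0.959431
e^{−qT} = 0.974448
N(−d₁) = 0.232303,  N(−d₂) = 0.308520
price = K·e^{−rT}·N(−d₂) − S·e^{−qT}·N(−d₁) = 40.451885 − 35.118655 = 5.333230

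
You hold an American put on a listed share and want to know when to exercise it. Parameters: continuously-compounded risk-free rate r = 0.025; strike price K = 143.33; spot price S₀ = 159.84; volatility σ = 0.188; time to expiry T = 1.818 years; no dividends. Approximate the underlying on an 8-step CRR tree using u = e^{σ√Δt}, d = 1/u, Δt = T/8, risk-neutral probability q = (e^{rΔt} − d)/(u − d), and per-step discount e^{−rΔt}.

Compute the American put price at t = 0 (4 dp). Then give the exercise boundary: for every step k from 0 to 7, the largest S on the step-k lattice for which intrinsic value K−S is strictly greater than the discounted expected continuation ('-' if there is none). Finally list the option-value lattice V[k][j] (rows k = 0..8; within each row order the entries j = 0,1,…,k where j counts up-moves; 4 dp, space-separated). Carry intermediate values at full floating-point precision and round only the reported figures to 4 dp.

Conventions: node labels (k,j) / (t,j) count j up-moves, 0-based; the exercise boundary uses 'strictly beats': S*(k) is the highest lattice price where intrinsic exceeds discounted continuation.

price = 6.8524
boundary = - - - - 111.6858 102.1118 111.6858 122.1574
tree:
6.8524
10.5264 3.3900
15.7266 5.6349 1.2654
22.7397 9.1470 2.3149 0.2686
31.6442 14.4165 4.1733 0.5506 0.0000
41.2182 21.8860 7.3826 1.1286 0.0000 0.0000
49.9715 31.6442 12.7309 2.3133 0.0000 0.0000 0.0000
57.9744 41.2182 21.1726 4.7417 0.0000 0.0000 0.0000 0.0000
65.2913 49.9715 31.6442 9.7192 0.0000 0.0000 0.0000 0.0000 0.0000

Δt=0.22725, u=1.09376, d=0.91428, q=0.50935, disc=e^(-rΔt)=0.99433
k=8 terminal: V=max(K-S,0) → 65.2913 49.9715 31.6442 9.7192 0.0000 0.0000 0.0000 0.0000 0.0000
k=7: j=0 S=85.3556 intr=57.9744 cont=57.1624 V=57.9744[EX]; j=1 S=102.1118 intr=41.2182 cont=40.4062 V=41.2182[EX]; j=2 S=122.1574 intr=21.1726 cont=20.3606 V=21.1726[EX]; j=3 S=146.1381 intr=0.0000 cont=4.7417 V=4.7417[hold]; j=4 S=174.8265 intr=0.0000 cont=0.0000 V=0.0000[hold]; j=5 S=209.1468 intr=0.0000 cont=0.0000 V=0.0000[hold]; j=6 S=250.2044 intr=0.0000 cont=0.0000 V=0.0000[hold]; j=7 S=299.3221 intr=0.0000 cont=0.0000 V=0.0000[hold]  S*(7)=122.1574
k=6: j=0 S=93.3585 intr=49.9715 cont=49.1595 V=49.9715[EX]; j=1 S=111.6858 intr=31.6442 cont=30.8322 V=31.6442[EX]; j=2 S=133.6108 intr=9.7192 cont=12.7309 V=12.7309[hold]; j=3 S=159.8400 intr=0.0000 cont=2.3133 V=2.3133[hold]; j=4 S=191.2182 intr=0.0000 cont=0.0000 V=0.0000[hold]; j=5 S=228.7563 intr=0.0000 cont=0.0000 V=0.0000[hold]; j=6 S=273.6635 intr=0.0000 cont=0.0000 V=0.0000[hold]  S*(6)=111.6858
k=5: j=0 S=102.1118 intr=41.2182 cont=40.4062 V=41.2182[EX]; j=1 S=122.1574 intr=21.1726 cont=21.8860 V=21.8860[hold]; j=2 S=146.1381 intr=0.0000 cont=7.3826 V=7.3826[hold]; j=3 S=174.8265 intr=0.0000 cont=1.1286 V=1.1286[hold]; j=4 S=209.1468 intr=0.0000 cont=0.0000 V=0.0000[hold]; j=5 S=250.2044 intr=0.0000 cont=0.0000 V=0.0000[hold]  S*(5)=102.1118
k=4: j=0 S=111.6858 intr=31.6442 cont=31.1935 V=31.6442[EX]; j=1 S=133.6108 intr=9.7192 cont=14.4165 V=14.4165[hold]; j=2 S=159.8400 intr=0.0000 cont=4.1733 V=4.1733[hold]; j=3 S=191.2182 intr=0.0000 cont=0.5506 V=0.5506[hold]; j=4 S=228.7563 intr=0.0000 cont=0.0000 V=0.0000[hold]  S*(4)=111.6858
k=3: j=0 S=122.1574 intr=21.1726 cont=22.7397 V=22.7397[hold]; j=1 S=146.1381 intr=0.0000 cont=9.1470 V=9.1470[hold]; j=2 S=174.8265 intr=0.0000 cont=2.3149 V=2.3149[hold]; j=3 S=209.1468 intr=0.0000 cont=0.2686 V=0.2686[hold]  S*(3)=-
k=2: j=0 S=133.6108 intr=9.7192 cont=15.7266 V=15.7266[hold]; j=1 S=159.8400 intr=0.0000 cont=5.6349 V=5.6349[hold]; j=2 S=191.2182 intr=0.0000 cont=1.2654 V=1.2654[hold]  S*(2)=-
k=1: j=0 S=146.1381 intr=0.0000 cont=10.5264 V=10.5264[hold]; j=1 S=174.8265 intr=0.0000 cont=3.3900 V=3.3900[hold]  S*(1)=-
k=0: j=0 S=159.8400 intr=0.0000 cont=6.8524 V=6.8524[hold]  S*(0)=-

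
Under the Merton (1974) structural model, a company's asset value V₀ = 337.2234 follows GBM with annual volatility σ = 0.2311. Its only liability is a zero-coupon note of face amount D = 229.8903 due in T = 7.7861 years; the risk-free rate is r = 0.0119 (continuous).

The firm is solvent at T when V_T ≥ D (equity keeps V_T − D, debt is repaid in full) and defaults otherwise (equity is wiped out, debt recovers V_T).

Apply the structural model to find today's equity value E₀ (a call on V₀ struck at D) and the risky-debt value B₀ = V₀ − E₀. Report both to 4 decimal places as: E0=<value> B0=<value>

Apply the equity-as-call identities (strike 229.8903, horizon 7.7861 years):
d₁ = [ln(V₀/D) + (r + σ²/2)T] / (σ√T)
   = [ln(337.2234/229.8903) + (0.0119 + 0.5·0.2311²)·7.7861] / (0.2311·√7.7861)
   = [0.383143 + 0.300572] / 0.644852 = 1.060267
d₂ = d₁ − σ√T = 1.060267 − 0.644852 = 0.415415
N(d₁) = 0.855488,  N(d₂) = 0.661081,  e^(−rT) = 0.911508
E₀ = V₀·N(d₁) − D·e^(−rT)·N(d₂)
   = 337.2234·0.855488 − 229.8903·0.911508·0.661081 = 149.963232
B₀ = V₀ − E₀ = 337.2234 − 149.963232 = 187.260168

E0=149.9632 B0=187.2602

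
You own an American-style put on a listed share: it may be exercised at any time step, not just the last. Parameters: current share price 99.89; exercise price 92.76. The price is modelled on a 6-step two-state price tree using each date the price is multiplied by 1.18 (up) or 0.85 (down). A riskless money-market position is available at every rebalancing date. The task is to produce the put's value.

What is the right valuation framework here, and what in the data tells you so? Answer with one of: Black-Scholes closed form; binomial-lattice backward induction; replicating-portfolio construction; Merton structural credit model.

Key observation: an American put (K = 92.76, S₀ = 99.89) on a 6-date tree has no closed form — the optimal stopping decision is embedded and must be resolved recursively from expiry.

framework: binomial-lattice backward induction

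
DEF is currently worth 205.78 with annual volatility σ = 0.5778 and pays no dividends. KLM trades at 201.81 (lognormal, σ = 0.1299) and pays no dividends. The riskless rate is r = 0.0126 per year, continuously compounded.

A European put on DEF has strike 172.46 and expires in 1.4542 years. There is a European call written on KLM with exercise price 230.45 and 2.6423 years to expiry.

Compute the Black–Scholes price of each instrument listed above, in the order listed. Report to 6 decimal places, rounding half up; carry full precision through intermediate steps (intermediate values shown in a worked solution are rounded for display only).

[DEF put K=172.46]
σ√T = 0.5778·√1.4542 = 0.696770
d₁ = (ln(S/K) + (r+σ²/2)T) / (σ√T) = (ln(205.78/172.46) + (0.0126+0.5778²/2)·1.4542) / 0.696770 = (0.176642 + 0.261067) / 0.696770 = 0.628198
d₂ = d₁ − σ√T = 0.628198 − 0.696770 = -0.068572
e^{−rT} = 0.981844
N(−d₁) = 0.264937,  N(−d₂) = 0.527335
price = K·e^{−rT}·N(−d₂) − S·N(−d₁) = 89.293001 − 54.518766 = 34.774236
[KLM call K=230.45]
σ√T = 0.1299·√2.6423 = 0.211154
d₁ = (ln(S/K) + (r+σ²/2)T) / (σ√T) = (ln(201.81/230.45) + (0.0126+0.1299²/2)·2.6423) / 0.211154 = (-0.132707 + 0.055586) / 0.211154 = -0.365236
d₂ = d₁ − σ√T = -0.365236 − 0.211154 = -0.576390
e^{−rT} = 0.967255
N(d₁) = 0.357468,  N(d₂) = 0.282176
price = S·N(d₁) − K·e^{−rT}·N(d₂) = 72.140549 − 62.898074 = 9.242475

price(DEF put K=172.46) = 34.774236
price(KLM call K=230.45) = 9.242475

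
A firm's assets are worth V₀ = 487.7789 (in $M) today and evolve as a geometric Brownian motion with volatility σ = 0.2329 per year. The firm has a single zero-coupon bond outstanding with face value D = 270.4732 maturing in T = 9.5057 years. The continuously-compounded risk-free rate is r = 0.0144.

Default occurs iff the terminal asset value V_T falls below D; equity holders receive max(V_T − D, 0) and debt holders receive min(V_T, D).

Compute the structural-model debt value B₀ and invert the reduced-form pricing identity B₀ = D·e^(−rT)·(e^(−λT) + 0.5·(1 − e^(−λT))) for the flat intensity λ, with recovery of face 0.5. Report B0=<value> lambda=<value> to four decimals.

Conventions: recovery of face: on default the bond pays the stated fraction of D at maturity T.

Equity is a call on the firm's assets struck at D = 270.4732:
d₁ = [ln(V₀/D) + (r + σ²/2)T] / (σ√T)
   = [ln(487.7789/270.4732) + (0.0144 + 0.5·0.2329²)·9.5057] / (0.2329·√9.5057)
   = [0.589689 + 0.394688] / 0.718061 = 1.370882
d₂ = d₁ − σ√T = 1.370882 − 0.718061 = 0.652821
N(d₁) = 0.914794,  N(d₂) = 0.743064,  e^(−rT) = 0.872073
E₀ = V₀·N(d₁) − D·e^(−rT)·N(d₂)
   = 487.7789·0.914794 − 270.4732·0.872073·0.743064 = 270.948980
B₀ = V₀ − E₀ = 487.7789 − 270.948980 = 216.829920
e^(−λT) = (B₀·e^(rT)/D − 0.5)/(1 − 0.5) = (216.8299·1.146693/270.4732 − 0.5)/0.5 = 0.83853566
λ = −ln(0.83853566)/9.5057 = 0.018526

B0=216.8299 lambda=0.0185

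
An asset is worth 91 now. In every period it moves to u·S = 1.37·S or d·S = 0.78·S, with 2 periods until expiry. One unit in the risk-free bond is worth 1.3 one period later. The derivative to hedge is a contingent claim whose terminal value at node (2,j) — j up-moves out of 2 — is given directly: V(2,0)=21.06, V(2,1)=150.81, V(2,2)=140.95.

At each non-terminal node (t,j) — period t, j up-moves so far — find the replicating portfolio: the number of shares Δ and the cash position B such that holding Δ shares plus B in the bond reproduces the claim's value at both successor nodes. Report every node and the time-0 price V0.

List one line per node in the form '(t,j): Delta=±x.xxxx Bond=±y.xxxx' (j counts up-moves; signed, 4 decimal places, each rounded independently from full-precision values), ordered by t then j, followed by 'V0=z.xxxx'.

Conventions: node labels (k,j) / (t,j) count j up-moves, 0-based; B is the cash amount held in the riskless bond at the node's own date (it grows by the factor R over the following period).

(0,0): Delta=0.0960 Bond=74.8835
(1,0): Delta=3.0983 Bond=-115.7492
(1,1): Delta=-0.1340 Bond=126.0348
V0=83.6239

No-arbitrage ⇒ martingale measure with p* = (R−d)/(u−d) = 0.8814.
At maturity the claim pays: V(2,0)=21.0600, V(2,1)=150.8100, V(2,2)=140.9500
  t=1,j=0: stock 70.9800 → up 97.2426 (V=150.8100), down 55.3644 (V=21.0600). Price 104.1661; hedge Δ=3.0983, bond B=-115.7492.
  t=1,j=1: stock 124.6700 → up 170.7979 (V=140.9500), down 97.2426 (V=150.8100). Price 109.3229; hedge Δ=-0.1340, bond B=126.0348.
  t=0,j=0: stock 91.0000 → up 124.6700 (V=109.3229), down 70.9800 (V=104.1661). Price 83.6239; hedge Δ=0.0960, bond B=74.8835.
Sanity check at the root: Δ(0,0)·S0 + B(0,0) reproduces V0 = 83.6239.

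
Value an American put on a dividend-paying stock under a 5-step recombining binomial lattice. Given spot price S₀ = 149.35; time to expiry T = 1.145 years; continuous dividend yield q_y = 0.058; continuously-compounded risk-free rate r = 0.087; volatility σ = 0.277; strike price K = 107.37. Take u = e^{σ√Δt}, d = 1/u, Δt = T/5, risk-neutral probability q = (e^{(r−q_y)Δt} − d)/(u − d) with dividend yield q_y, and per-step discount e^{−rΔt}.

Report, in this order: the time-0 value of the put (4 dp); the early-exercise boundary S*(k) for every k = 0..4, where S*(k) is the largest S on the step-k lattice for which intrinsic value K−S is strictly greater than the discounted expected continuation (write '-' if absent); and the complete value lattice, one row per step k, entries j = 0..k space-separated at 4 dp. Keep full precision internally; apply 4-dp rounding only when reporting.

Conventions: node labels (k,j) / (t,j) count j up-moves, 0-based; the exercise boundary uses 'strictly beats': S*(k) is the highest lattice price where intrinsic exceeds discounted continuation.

price = 2.0317
boundary = - - - - 87.8887
tree:
2.0317
3.6613 0.4320
6.5118 0.8675 0.0000
11.3888 1.7420 0.0000 0.0000
19.4813 3.4979 0.0000 0.0000 0.0000
30.3923 7.0238 0.0000 0.0000 0.0000 0.0000

Δt=0.22900  u=1.14174  d=0.87585  q=0.49197  discount=0.98027
step 5 (expiry): payoffs max(K−S,0) = 30.3923 7.0238 0.0000 0.0000 0.0000 0.0000
step 4: (k=4,j=0): S=87.8887, K−S=19.4813, hold=18.5230 ⇒ V=19.4813 exercise | (k=4,j=1): S=114.5695, K−S=0.0000, hold=3.4979 ⇒ V=3.4979 continue | (k=4,j=2): S=149.3500, K−S=0.0000, hold=0.0000 ⇒ V=0.0000 continue | (k=4,j=3): S=194.6890, K−S=0.0000, hold=0.0000 ⇒ V=0.0000 continue | (k=4,j=4): S=253.7918, K−S=0.0000, hold=0.0000 ⇒ V=0.0000 continue  boundary S*=87.8887
step 3: (k=3,j=0): S=100.3462, K−S=7.0238, hold=11.3888 ⇒ V=11.3888 continue | (k=3,j=1): S=130.8089, K−S=0.0000, hold=1.7420 ⇒ V=1.7420 continue | (k=3,j=2): S=170.5192, K−S=0.0000, hold=0.0000 ⇒ V=0.0000 continue | (k=3,j=3): S=222.2847, K−S=0.0000, hold=0.0000 ⇒ V=0.0000 continue  boundary S*=-
step 2: (k=2,j=0): S=114.5695, K−S=0.0000, hold=6.5118 ⇒ V=6.5118 continue | (k=2,j=1): S=149.3500, K−S=0.0000, hold=0.8675 ⇒ V=0.8675 continue | (k=2,j=2): S=194.6890, K−S=0.0000, hold=0.0000 ⇒ V=0.0000 continue  boundary S*=-
step 1: (k=1,j=0): S=130.8089, K−S=0.0000, hold=3.6613 ⇒ V=3.6613 continue | (k=1,j=1): S=170.5192, K−S=0.0000, hold=0.4320 ⇒ V=0.4320 continue  boundary S*=-
step 0: (k=0,j=0): S=149.3500, K−S=0.0000, hold=2.0317 ⇒ V=2.0317 continue  boundary S*=-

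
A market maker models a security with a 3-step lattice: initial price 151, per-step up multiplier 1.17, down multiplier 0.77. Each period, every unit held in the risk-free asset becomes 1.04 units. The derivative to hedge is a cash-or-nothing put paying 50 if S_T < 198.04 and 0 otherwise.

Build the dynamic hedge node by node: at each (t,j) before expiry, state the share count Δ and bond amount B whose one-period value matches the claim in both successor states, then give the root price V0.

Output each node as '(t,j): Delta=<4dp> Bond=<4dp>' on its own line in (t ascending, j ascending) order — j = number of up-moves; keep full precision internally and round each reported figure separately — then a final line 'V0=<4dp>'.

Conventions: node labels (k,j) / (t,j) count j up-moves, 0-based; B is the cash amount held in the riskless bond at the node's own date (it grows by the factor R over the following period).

Under the risk-neutral measure, an up-move has probability p* = (R−d)/(u−d) = 0.6750 and values discount at R = 1.04.
Expiry values: V(3,0)=50.0000, V(3,1)=50.0000, V(3,2)=50.0000, V(3,3)=0.0000
Node (2,0) S=89.5279: V=(p*·50.0000+(1−p*)·50.0000)/1.04=48.0769; Δ=(50.0000−50.0000)/(104.7476−68.9365)=0.0000; B=V−Δ·S=48.0769
Node (2,1) S=136.0359: V=(p*·50.0000+(1−p*)·50.0000)/1.04=48.0769; Δ=(50.0000−50.0000)/(159.1620−104.7476)=0.0000; B=V−Δ·S=48.0769
Node (2,2) S=206.7039: V=(p*·0.0000+(1−p*)·50.0000)/1.04=15.6250; Δ=(0.0000−50.0000)/(241.8436−159.1620)=-0.6047; B=V−Δ·S=140.6250
Node (1,0) S=116.2700: V=(p*·48.0769+(1−p*)·48.0769)/1.04=46.2278; Δ=(48.0769−48.0769)/(136.0359−89.5279)=0.0000; B=V−Δ·S=46.2278
Node (1,1) S=176.6700: V=(p*·15.6250+(1−p*)·48.0769)/1.04=25.1653; Δ=(15.6250−48.0769)/(206.7039−136.0359)=-0.4592; B=V−Δ·S=106.2951
Node (0,0) S=151.0000: V=(p*·25.1653+(1−p*)·46.2278)/1.04=30.7794; Δ=(25.1653−46.2278)/(176.6700−116.2700)=-0.3487; B=V−Δ·S=83.4358
As a check, the time-0 holding Δ(0,0)·S0 + B(0,0) comes to 30.7794 — exactly V0.

(0,0): Delta=-0.3487 Bond=83.4358
(1,0): Delta=0.0000 Bond=46.2278
(1,1): Delta=-0.4592 Bond=106.2951
(2,0): Delta=0.0000 Bond=48.0769
(2,1): Delta=0.0000 Bond=48.0769
(2,2): Delta=-0.6047 Bond=140.6250
V0=30.7794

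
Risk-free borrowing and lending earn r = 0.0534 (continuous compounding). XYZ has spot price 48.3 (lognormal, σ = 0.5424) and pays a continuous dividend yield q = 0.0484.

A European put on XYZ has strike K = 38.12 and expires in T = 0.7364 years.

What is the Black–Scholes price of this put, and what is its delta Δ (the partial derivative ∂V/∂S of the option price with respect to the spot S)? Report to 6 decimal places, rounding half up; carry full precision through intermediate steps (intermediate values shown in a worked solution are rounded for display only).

price = 3.657246
Δ = -0.218937

σ√T = 0.5424·√0.7364 = 0.465454
d₁ = (ln(S/K) + (r−q+σ²/2)T) / (σ√T) = (ln(48.3/38.12) + (0.0534−0.0484+0.5424²/2)·0.7364) / 0.465454 = (0.236692 + 0.112006) / 0.465454 = 0.749157
d₂ = d₁ − σ√T = 0.749157 − 0.465454 = 0.283703
e^{−rT} = 0.961439
e^{−qT} = 0.964986
N(−d₁) = 0.226881,  N(−d₂) = 0.388319
Put price V = K·e^{−rT}·N(−d₂) − S·e^{−qT}·N(−d₁) = 14.231911 − 10.574665 = 3.657246
Δ = −e^{−qT}·N(−d₁) = -0.218937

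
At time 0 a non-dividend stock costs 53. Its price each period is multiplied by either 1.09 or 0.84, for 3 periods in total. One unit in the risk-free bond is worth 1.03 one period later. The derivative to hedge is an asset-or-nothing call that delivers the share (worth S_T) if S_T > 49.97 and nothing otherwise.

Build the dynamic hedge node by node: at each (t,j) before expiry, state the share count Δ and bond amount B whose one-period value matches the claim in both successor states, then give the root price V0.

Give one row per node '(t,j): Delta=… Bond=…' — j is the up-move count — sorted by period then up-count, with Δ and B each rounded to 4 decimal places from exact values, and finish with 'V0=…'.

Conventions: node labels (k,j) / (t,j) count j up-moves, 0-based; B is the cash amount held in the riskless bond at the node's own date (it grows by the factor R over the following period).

The replicating-portfolio and risk-neutral prices coincide; use p* = (1.03−0.84)/(1.09−0.84) = 0.7600 for the latter.
Expiry values: V(3,0)=0.0000, V(3,1)=0.0000, V(3,2)=52.8942, V(3,3)=68.6365
Node (2,0) S=37.3968: V=(p*·0.0000+(1−p*)·0.0000)/1.03=0.0000; Δ=(0.0000−0.0000)/(40.7625−31.4133)=0.0000; B=V−Δ·S=0.0000
Node (2,1) S=48.5268: V=(p*·52.8942+(1−p*)·0.0000)/1.03=39.0287; Δ=(52.8942−0.0000)/(52.8942−40.7625)=4.3600; B=V−Δ·S=-172.5481
Node (2,2) S=62.9693: V=(p*·68.6365+(1−p*)·52.8942)/1.03=62.9693; Δ=(68.6365−52.8942)/(68.6365−52.8942)=1.0000; B=V−Δ·S=0.0000
Node (1,0) S=44.5200: V=(p*·39.0287+(1−p*)·0.0000)/1.03=28.7979; Δ=(39.0287−0.0000)/(48.5268−37.3968)=3.5066; B=V−Δ·S=-127.3171
Node (1,1) S=57.7700: V=(p*·62.9693+(1−p*)·39.0287)/1.03=55.5569; Δ=(62.9693−39.0287)/(62.9693−48.5268)=1.6576; B=V−Δ·S=-40.2054
Node (0,0) S=53.0000: V=(p*·55.5569+(1−p*)·28.7979)/1.03=47.7036; Δ=(55.5569−28.7979)/(57.7700−44.5200)=2.0195; B=V−Δ·S=-59.3322
Verification: the root portfolio costs Δ(0,0)·S0 + B(0,0) = 47.7036, matching V0.

(0,0): Delta=2.0195 Bond=-59.3322
(1,0): Delta=3.5066 Bond=-127.3171
(1,1): Delta=1.6576 Bond=-40.2054
(2,0): Delta=0.0000 Bond=0.0000
(2,1): Delta=4.3600 Bond=-172.5481
(2,2): Delta=1.0000 Bond=0.0000
V0=47.7036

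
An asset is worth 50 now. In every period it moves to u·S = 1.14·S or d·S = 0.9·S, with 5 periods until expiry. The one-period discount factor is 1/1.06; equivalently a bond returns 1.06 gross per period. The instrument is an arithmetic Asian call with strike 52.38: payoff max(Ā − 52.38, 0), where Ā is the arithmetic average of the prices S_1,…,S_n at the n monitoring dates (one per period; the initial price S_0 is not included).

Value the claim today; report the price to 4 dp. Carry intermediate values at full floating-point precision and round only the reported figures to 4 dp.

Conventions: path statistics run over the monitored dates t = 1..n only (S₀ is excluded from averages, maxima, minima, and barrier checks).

Risk-neutral up-probability p* = (R−d)/(u−d) = (1.06−0.9)/(1.14−0.9) = 0.6667; the claim prices as the p*-weighted sum of path payoffs discounted by R^5.
Enumerate all 2^5 = 32 price paths (U = up ×1.14, D = down ×0.9); each path with k up-moves has probability p*^k·(1−p*)^(5−k).
DDDDD: Ā=36.8559, payoff=0.0000, prob=0.004115
UDDDD: Ā=46.6841, payoff=0.0000, prob=0.008230
DUDDD: Ā=44.2841, payoff=0.0000, prob=0.008230
UUDDD: Ā=56.0932, payoff=3.7132, prob=0.016461
DDUDD: Ā=42.1241, payoff=0.0000, prob=0.008230
UDUDD: Ā=53.3572, payoff=0.9772, prob=0.016461
DUUDD: Ā=50.9572, payoff=0.0000, prob=0.016461
UUUDD: Ā=64.5458, payoff=12.1658, prob=0.032922
DDDUD: Ā=40.1801, payoff=0.0000, prob=0.008230
UDDUD: Ā=50.8948, payoff=0.0000, prob=0.016461
DUDUD: Ā=48.4948, payoff=0.0000, prob=0.016461
UUDUD: Ā=61.4268, payoff=9.0468, prob=0.032922
DDUUD: Ā=46.3348, payoff=0.0000, prob=0.016461
UDUUD: Ā=58.6908, payoff=6.3108, prob=0.032922
DUUUD: Ā=56.2908, payoff=3.9108, prob=0.032922
UUUUD: Ā=71.3017, payoff=18.9217, prob=0.065844
DDDDU: Ā=38.4305, payoff=0.0000, prob=0.008230
UDDDU: Ā=48.6787, payoff=0.0000, prob=0.016461
DUDDU: Ā=46.2787, payoff=0.0000, prob=0.016461
UUDDU: Ā=58.6197, payoff=6.2397, prob=0.032922
DDUDU: Ā=44.1187, payoff=0.0000, prob=0.016461
UDUDU: Ā=55.8837, payoff=3.5037, prob=0.032922
DUUDU: Ā=53.4837, payoff=1.1037, prob=0.032922
UUUDU: Ā=67.7460, payoff=15.3660, prob=0.065844
DDDUU: Ā=42.1747, payoff=0.0000, prob=0.016461
UDDUU: Ā=53.4213, payoff=1.0413, prob=0.032922
DUDUU: Ā=51.0213, payoff=0.0000, prob=0.032922
UUDUU: Ā=64.6269, payoff=12.2469, prob=0.065844
DDUUU: Ā=48.8613, payoff=0.0000, prob=0.032922
UDUUU: Ā=61.8909, payoff=9.5109, prob=0.065844
DUUUU: Ā=59.4909, payoff=7.1109, prob=0.065844
UUUUU: Ā=75.3552, payoff=22.9752, prob=0.131687
Price = Σ prob·payoff / R^5 = 8.687455 / 1.338226 = 6.4918

price = 6.4918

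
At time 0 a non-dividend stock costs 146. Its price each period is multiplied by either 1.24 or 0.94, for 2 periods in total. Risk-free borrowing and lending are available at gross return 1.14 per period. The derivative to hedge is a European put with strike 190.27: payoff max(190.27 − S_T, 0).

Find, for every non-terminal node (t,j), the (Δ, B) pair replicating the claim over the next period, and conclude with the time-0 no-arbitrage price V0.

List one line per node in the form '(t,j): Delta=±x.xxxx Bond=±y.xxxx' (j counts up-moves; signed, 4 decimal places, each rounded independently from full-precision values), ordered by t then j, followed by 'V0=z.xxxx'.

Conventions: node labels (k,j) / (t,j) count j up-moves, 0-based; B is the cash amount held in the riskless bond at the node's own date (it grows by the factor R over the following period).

(0,0): Delta=-0.5431 Bond=91.4043
(1,0): Delta=-1.0000 Bond=166.9035
(1,1): Delta=-0.3699 Bond=72.8496
V0=12.1092

Since d<R<u, set p* = (R−d)/(u−d) = 0.6667; price each node as the discounted p*-expectation of its children.
Expiry values: V(2,0)=61.2644, V(2,1)=20.0924, V(2,2)=0.0000
(1,0): S=137.2400. Δ = (V_up−V_dn)/(S_up−S_dn) = (20.0924−61.2644)/(170.1776−129.0056) = -1.0000. V = [p*·20.0924 + (1−p*)·61.2644]/1.14 = 29.6635. B = V − Δ·S = 166.9035.
(1,1): S=181.0400. Δ = (V_up−V_dn)/(S_up−S_dn) = (0.0000−20.0924)/(224.4896−170.1776) = -0.3699. V = [p*·0.0000 + (1−p*)·20.0924]/1.14 = 5.8750. B = V − Δ·S = 72.8496.
(0,0): S=146.0000. Δ = (V_up−V_dn)/(S_up−S_dn) = (5.8750−29.6635)/(181.0400−137.2400) = -0.5431. V = [p*·5.8750 + (1−p*)·29.6635]/1.14 = 12.1092. B = V − Δ·S = 91.4043.
Verification: the root portfolio costs Δ(0,0)·S0 + B(0,0) = 12.1092, matching V0.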